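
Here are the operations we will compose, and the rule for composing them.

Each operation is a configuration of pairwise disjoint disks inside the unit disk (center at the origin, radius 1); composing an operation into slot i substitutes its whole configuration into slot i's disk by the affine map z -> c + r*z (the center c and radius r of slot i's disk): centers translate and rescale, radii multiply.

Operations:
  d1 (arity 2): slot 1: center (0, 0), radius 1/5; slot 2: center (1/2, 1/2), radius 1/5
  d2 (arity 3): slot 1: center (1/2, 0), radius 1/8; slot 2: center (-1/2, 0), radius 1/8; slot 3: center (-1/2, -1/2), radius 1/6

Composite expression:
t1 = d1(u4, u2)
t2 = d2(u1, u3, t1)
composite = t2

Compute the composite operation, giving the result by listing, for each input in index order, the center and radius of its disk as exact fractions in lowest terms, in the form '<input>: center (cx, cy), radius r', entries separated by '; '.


u1: center (1/2, 0), radius 1/8; u2: center (-5/12, -5/12), radius 1/30; u3: center (-1/2, 0), radius 1/8; u4: center (-1/2, -1/2), radius 1/30

Each u-disk chains the slot maps above it in d2; radii multiply.
tracing u1 down its 1-map path: center (1/2, 0), radius 1/8
tracing u3 down its 1-map path: center (-1/2, 0), radius 1/8
tracing u4 down its 2-map path: center (-1/2, -1/2), radius 1/30
tracing u2 down its 2-map path: center (-5/12, -5/12), radius 1/30


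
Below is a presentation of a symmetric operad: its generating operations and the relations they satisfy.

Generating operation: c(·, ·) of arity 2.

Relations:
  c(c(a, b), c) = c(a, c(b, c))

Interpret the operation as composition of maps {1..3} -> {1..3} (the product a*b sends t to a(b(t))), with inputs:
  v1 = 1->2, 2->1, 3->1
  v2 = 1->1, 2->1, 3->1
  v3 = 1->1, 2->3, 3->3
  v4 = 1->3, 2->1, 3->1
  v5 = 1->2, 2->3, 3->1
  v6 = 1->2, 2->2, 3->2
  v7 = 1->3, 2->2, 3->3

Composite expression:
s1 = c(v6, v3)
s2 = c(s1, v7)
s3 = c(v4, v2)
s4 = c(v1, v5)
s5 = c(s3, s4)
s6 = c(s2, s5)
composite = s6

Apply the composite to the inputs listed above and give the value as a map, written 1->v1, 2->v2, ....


c(v6, v3) = 1->2, 2->2, 3->2
c(c(v6, v3), v7) = 1->2, 2->2, 3->2
c(v4, v2) = 1->3, 2->3, 3->3
c(v1, v5) = 1->1, 2->1, 3->2
c(c(v4, v2), c(v1, v5)) = 1->3, 2->3, 3->3
c(c(c(v6, v3), v7), c(c(v4, v2), c(v1, v5))) = 1->2, 2->2, 3->2

1->2, 2->2, 3->2


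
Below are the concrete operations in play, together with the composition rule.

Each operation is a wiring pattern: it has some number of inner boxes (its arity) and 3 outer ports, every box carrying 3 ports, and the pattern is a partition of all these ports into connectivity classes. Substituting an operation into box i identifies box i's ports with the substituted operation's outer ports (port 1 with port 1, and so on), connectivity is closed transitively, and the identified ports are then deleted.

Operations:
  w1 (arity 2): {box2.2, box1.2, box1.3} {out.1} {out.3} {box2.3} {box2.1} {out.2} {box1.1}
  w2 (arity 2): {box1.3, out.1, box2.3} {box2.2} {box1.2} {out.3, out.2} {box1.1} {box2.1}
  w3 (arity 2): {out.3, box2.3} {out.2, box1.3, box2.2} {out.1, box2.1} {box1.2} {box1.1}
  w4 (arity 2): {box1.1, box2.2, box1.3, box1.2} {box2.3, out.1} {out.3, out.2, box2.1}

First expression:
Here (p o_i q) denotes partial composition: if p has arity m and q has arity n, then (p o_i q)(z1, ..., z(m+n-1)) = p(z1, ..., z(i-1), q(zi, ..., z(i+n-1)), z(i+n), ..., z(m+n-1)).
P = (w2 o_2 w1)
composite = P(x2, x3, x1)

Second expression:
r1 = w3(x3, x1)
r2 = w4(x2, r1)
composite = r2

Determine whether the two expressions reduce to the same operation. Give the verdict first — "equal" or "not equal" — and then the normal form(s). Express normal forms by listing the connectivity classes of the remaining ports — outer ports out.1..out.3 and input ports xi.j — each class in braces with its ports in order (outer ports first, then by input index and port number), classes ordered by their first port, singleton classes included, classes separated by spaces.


In normal form, the first expression is {out.1, x2.3} {out.2, out.3} {x1.1} {x1.2, x3.2, x3.3} {x1.3} {x2.1} {x2.2} {x3.1}
In normal form, the second expression is {out.1, x1.3} {out.2, out.3, x1.1} {x1.2, x2.1, x2.2, x2.3, x3.3} {x3.1} {x3.2}
The normal forms differ: not equal.

not equal: they reduce to {out.1, x2.3} {out.2, out.3} {x1.1} {x1.2, x3.2, x3.3} {x1.3} {x2.1} {x2.2} {x3.1} and {out.1, x1.3} {out.2, out.3, x1.1} {x1.2, x2.1, x2.2, x2.3, x3.3} {x3.1} {x3.2}


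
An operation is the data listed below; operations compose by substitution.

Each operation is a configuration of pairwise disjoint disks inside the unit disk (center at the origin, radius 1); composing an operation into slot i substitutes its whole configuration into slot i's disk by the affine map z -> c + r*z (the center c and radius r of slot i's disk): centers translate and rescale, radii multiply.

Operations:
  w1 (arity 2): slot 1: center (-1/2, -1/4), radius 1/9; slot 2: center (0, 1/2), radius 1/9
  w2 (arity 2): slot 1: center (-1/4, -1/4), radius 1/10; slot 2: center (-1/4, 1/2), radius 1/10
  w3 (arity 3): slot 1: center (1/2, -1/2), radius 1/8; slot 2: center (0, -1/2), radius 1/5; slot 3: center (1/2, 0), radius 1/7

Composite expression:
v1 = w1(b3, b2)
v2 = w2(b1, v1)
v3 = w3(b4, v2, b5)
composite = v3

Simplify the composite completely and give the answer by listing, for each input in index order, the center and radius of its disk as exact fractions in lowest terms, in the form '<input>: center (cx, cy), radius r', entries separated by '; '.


b1: center (-1/20, -11/20), radius 1/50; b2: center (-1/20, -39/100), radius 1/450; b3: center (-3/50, -81/200), radius 1/450; b4: center (1/2, -1/2), radius 1/8; b5: center (1/2, 0), radius 1/7

Nesting under w3 composes maps z -> c + r*z down each b-path.
input b4: composing its 1 substitution step yields center (1/2, -1/2), radius 1/8
input b1: composing its 2 substitution steps yields center (-1/20, -11/20), radius 1/50
input b3: composing its 3 substitution steps yields center (-3/50, -81/200), radius 1/450
input b2: composing its 3 substitution steps yields center (-1/20, -39/100), radius 1/450
input b5: composing its 1 substitution step yields center (1/2, 0), radius 1/7


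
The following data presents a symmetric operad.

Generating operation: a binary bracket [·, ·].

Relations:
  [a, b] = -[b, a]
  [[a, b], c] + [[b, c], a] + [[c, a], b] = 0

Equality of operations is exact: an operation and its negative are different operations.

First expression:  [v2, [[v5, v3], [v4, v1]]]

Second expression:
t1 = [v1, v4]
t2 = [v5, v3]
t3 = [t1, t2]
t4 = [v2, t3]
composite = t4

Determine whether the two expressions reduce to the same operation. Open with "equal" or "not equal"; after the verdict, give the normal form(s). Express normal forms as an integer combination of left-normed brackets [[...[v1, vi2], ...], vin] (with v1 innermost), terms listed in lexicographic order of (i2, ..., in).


equal; the common form is [[[[v1, v4], v3], v5], v2] - [[[[v1, v4], v5], v3], v2]


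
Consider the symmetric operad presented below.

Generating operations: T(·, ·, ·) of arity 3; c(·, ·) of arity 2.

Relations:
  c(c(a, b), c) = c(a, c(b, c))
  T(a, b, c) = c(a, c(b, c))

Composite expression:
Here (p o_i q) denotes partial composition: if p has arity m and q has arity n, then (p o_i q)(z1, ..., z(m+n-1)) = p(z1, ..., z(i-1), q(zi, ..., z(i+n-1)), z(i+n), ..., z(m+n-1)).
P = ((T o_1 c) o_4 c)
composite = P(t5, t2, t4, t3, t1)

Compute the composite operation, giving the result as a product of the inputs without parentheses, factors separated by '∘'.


t5 ∘ t2 ∘ t4 ∘ t3 ∘ t1


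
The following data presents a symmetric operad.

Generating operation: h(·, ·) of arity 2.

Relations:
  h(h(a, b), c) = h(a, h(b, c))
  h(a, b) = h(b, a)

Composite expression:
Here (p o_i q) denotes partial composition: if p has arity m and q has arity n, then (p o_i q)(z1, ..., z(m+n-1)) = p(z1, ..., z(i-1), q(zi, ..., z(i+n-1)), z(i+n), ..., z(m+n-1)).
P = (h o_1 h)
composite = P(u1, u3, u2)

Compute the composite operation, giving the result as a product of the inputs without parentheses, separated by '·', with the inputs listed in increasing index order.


u1 · u2 · u3

Shape and order are irrelevant to h; the u-input set decides.
h(u1, u3) collapses to u1 · u3
h(h(u1, u3), u2) collapses to u1 · u3 · u2
rearranged into index order: u1 · u2 · u3


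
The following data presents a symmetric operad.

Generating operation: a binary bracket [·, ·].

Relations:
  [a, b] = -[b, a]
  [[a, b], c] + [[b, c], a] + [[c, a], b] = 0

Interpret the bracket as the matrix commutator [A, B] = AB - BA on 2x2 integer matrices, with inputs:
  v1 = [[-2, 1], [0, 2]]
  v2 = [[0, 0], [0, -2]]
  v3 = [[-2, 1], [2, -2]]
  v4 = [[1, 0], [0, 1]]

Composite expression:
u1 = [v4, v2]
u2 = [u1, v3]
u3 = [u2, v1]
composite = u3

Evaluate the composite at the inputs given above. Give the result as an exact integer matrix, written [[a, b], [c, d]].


[[0, 0], [0, 0]]

[v4, v2] = [[0, 0], [0, 0]]
[[v4, v2], v3] = [[0, 0], [0, 0]]
[[[v4, v2], v3], v1] = [[0, 0], [0, 0]]


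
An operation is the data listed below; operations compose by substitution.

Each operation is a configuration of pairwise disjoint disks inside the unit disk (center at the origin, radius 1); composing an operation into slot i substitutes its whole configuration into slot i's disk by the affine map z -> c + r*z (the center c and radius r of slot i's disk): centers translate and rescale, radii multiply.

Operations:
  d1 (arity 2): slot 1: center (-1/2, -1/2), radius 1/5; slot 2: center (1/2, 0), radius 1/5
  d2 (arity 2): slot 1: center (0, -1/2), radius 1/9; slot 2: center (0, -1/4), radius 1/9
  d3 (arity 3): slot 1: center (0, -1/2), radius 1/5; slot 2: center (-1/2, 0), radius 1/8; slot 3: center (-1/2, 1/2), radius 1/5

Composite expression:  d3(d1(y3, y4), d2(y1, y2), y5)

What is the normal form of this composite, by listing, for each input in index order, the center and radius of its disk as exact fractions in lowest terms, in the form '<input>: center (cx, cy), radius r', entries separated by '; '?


y1: center (-1/2, -1/16), radius 1/72; y2: center (-1/2, -1/32), radius 1/72; y3: center (-1/10, -3/5), radius 1/25; y4: center (1/10, -1/2), radius 1/25; y5: center (-1/2, 1/2), radius 1/5

Affine substitution under d3: radii multiply and y-centers shift.
input y3: applying the 2 nested substitutions gives center (-1/10, -3/5), radius 1/25
input y4: applying the 2 nested substitutions gives center (1/10, -1/2), radius 1/25
input y1: applying the 2 nested substitutions gives center (-1/2, -1/16), radius 1/72
input y2: applying the 2 nested substitutions gives center (-1/2, -1/32), radius 1/72
input y5: applying the 1 nested substitution gives center (-1/2, 1/2), radius 1/5


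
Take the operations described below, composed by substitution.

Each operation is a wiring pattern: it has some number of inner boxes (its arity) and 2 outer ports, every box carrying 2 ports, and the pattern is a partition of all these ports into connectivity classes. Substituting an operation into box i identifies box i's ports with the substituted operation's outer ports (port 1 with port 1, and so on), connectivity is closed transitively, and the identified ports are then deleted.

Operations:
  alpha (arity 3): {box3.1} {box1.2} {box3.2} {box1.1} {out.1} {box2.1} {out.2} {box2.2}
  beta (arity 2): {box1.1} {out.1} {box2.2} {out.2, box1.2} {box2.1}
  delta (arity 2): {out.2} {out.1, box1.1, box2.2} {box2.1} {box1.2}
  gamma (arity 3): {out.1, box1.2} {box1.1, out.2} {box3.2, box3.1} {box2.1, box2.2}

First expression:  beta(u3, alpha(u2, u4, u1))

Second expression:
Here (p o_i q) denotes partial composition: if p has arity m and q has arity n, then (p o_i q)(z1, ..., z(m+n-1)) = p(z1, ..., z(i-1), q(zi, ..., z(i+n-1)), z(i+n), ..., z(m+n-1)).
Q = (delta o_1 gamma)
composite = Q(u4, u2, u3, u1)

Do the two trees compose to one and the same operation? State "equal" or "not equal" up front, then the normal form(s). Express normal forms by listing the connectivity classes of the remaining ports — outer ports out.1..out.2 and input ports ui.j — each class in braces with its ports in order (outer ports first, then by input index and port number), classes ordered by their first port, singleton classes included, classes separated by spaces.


not equal — first {out.1} {out.2, u3.2} {u1.1} {u1.2} {u2.1} {u2.2} {u3.1} {u4.1} {u4.2}, second {out.1, u1.2, u4.2} {out.2} {u1.1} {u2.1, u2.2} {u3.1, u3.2} {u4.1}

The first expression, normalized: {out.1} {out.2, u3.2} {u1.1} {u1.2} {u2.1} {u2.2} {u3.1} {u4.1} {u4.2}
The second expression, normalized: {out.1, u1.2, u4.2} {out.2} {u1.1} {u2.1, u2.2} {u3.1, u3.2} {u4.1}
No match — not equal.


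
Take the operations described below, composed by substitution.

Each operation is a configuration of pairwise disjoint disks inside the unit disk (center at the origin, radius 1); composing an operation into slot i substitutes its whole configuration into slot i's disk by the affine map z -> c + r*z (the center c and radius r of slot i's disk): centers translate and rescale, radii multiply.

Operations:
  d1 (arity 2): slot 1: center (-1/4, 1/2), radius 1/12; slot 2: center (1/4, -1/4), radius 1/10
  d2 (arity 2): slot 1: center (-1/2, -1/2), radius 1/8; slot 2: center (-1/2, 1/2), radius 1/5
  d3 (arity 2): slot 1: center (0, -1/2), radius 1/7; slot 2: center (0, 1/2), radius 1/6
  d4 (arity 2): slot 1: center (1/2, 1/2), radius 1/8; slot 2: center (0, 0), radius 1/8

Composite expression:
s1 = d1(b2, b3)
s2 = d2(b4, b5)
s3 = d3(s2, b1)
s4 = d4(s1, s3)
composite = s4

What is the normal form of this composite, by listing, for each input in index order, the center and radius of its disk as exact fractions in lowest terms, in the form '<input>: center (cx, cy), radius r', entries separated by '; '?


Nesting under d4 composes maps z -> c + r*z down each b-path.
input b2: applying the 2 nested substitutions gives center (15/32, 9/16), radius 1/96
input b3: applying the 2 nested substitutions gives center (17/32, 15/32), radius 1/80
input b4: applying the 3 nested substitutions gives center (-1/112, -1/14), radius 1/448
input b5: applying the 3 nested substitutions gives center (-1/112, -3/56), radius 1/280
input b1: applying the 2 nested substitutions gives center (0, 1/16), radius 1/48

b1: center (0, 1/16), radius 1/48; b2: center (15/32, 9/16), radius 1/96; b3: center (17/32, 15/32), radius 1/80; b4: center (-1/112, -1/14), radius 1/448; b5: center (-1/112, -3/56), radius 1/280


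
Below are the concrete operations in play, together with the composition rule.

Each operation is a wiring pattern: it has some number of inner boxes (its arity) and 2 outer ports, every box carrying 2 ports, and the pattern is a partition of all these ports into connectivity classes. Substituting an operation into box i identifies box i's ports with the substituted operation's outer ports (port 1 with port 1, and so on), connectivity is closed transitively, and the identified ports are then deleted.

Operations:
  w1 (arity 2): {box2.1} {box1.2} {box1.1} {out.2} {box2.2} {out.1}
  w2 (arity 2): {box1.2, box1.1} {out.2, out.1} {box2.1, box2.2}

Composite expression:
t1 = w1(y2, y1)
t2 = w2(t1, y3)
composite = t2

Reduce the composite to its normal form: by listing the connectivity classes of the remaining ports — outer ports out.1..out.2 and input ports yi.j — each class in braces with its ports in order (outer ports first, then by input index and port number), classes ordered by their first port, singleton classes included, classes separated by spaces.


{out.1, out.2} {y1.1} {y1.2} {y2.1} {y2.2} {y3.1, y3.2}

Two ports join when wires chain via w2-identified ports.
w1 over (y2, y1) gives {out.1} {out.2} {y1.1} {y1.2} {y2.1} {y2.2}, out.j being that stage's outer ports
w2 over (y2, y1, y3) gives {out.1, out.2} {y1.1} {y1.2} {y2.1} {y2.2} {y3.1, y3.2}, out.j being that stage's outer ports


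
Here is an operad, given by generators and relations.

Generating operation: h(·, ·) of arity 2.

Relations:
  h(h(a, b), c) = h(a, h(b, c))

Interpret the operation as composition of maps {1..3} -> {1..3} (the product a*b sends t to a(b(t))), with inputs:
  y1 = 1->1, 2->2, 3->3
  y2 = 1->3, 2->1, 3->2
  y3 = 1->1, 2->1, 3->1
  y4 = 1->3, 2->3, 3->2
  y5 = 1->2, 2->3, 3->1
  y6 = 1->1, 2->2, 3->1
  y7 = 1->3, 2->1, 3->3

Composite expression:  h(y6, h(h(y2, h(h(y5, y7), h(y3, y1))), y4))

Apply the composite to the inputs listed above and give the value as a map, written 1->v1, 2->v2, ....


1->1, 2->1, 3->1

h(y5, y7) = 1->1, 2->2, 3->1
h(y3, y1) = 1->1, 2->1, 3->1
h(h(y5, y7), h(y3, y1)) = 1->1, 2->1, 3->1
h(y2, h(h(y5, y7), h(y3, y1))) = 1->3, 2->3, 3->3
h(h(y2, h(h(y5, y7), h(y3, y1))), y4) = 1->3, 2->3, 3->3
h(y6, h(h(y2, h(h(y5, y7), h(y3, y1))), y4)) = 1->1, 2->1, 3->1


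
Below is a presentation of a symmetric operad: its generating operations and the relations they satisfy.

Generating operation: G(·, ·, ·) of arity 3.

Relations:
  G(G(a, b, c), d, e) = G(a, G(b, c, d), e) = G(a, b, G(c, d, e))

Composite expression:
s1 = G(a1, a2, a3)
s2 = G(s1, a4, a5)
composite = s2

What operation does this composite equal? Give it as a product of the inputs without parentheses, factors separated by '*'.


a1 * a2 * a3 * a4 * a5

The G-tree's shape is irrelevant; the a-reading-order decides.
G(a1, a2, a3) linearizes to a1 * a2 * a3
G(G(a1, a2, a3), a4, a5) linearizes to a1 * a2 * a3 * a4 * a5


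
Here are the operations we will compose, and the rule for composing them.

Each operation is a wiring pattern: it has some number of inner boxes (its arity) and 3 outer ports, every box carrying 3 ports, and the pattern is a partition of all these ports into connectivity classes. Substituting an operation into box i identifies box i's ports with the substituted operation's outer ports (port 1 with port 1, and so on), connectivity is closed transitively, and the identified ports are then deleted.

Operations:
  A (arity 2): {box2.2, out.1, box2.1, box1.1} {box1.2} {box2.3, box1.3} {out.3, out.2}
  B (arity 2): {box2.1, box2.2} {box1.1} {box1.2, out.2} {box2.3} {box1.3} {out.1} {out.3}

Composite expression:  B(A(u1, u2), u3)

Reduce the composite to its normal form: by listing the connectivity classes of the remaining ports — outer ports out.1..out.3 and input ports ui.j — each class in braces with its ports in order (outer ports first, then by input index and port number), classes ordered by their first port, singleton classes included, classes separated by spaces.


After gluing at B, chains via deleted ports link the u-ports.
A over (u1, u2) gives {out.1, u1.1, u2.1, u2.2} {out.2, out.3} {u1.2} {u1.3, u2.3}, out.j being that stage's outer ports
B over (u1, u2, u3) gives {out.1} {out.2} {out.3} {u1.1, u2.1, u2.2} {u1.2} {u1.3, u2.3} {u3.1, u3.2} {u3.3}, out.j being that stage's outer ports

{out.1} {out.2} {out.3} {u1.1, u2.1, u2.2} {u1.2} {u1.3, u2.3} {u3.1, u3.2} {u3.3}


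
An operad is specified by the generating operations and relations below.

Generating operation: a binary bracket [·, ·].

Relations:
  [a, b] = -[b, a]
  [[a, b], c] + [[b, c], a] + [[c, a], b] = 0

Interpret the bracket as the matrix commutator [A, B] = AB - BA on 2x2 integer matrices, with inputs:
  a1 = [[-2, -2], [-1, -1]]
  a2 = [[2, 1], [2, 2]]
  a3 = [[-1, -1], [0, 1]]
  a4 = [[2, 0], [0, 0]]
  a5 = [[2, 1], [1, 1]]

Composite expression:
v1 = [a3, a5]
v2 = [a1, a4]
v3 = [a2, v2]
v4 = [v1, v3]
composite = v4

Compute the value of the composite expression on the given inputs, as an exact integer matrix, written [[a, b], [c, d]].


[[0, -20], [-40, 0]]

[a3, a5] = [[-1, -1], [2, 1]]
[a1, a4] = [[0, 4], [-2, 0]]
[a2, [a1, a4]] = [[-10, 0], [0, 10]]
[[a3, a5], [a2, [a1, a4]]] = [[0, -20], [-40, 0]]


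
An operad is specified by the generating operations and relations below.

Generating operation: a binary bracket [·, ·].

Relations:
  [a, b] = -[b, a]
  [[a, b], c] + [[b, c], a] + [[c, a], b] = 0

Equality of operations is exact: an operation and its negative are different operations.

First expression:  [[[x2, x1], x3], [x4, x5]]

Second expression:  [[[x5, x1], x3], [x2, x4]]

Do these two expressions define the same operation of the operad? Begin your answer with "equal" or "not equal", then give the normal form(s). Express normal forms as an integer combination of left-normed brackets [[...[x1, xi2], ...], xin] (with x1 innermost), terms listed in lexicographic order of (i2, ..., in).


Normal form of the first expression: -[[[[x1, x2], x3], x4], x5] + [[[[x1, x2], x3], x5], x4]
Normal form of the second expression: -[[[[x1, x5], x3], x2], x4] + [[[[x1, x5], x3], x4], x2]
The normal forms differ: not equal.

not equal; the first gives -[[[[x1, x2], x3], x4], x5] + [[[[x1, x2], x3], x5], x4] and the second -[[[[x1, x5], x3], x2], x4] + [[[[x1, x5], x3], x4], x2]


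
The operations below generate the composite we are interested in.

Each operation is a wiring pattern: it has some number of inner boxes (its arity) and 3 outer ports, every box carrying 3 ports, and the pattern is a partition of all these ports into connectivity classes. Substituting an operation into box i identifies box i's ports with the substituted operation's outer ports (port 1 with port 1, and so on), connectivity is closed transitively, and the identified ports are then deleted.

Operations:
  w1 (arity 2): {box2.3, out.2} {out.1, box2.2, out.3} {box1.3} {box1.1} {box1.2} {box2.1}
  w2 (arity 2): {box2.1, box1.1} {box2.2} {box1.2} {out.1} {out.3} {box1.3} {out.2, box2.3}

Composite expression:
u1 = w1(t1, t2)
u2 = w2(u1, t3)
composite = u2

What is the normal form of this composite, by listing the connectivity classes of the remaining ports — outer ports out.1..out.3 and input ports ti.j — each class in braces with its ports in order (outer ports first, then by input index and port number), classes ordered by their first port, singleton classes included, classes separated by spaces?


{out.1} {out.2, t3.3} {out.3} {t1.1} {t1.2} {t1.3} {t2.1} {t2.2, t3.1} {t2.3} {t3.2}


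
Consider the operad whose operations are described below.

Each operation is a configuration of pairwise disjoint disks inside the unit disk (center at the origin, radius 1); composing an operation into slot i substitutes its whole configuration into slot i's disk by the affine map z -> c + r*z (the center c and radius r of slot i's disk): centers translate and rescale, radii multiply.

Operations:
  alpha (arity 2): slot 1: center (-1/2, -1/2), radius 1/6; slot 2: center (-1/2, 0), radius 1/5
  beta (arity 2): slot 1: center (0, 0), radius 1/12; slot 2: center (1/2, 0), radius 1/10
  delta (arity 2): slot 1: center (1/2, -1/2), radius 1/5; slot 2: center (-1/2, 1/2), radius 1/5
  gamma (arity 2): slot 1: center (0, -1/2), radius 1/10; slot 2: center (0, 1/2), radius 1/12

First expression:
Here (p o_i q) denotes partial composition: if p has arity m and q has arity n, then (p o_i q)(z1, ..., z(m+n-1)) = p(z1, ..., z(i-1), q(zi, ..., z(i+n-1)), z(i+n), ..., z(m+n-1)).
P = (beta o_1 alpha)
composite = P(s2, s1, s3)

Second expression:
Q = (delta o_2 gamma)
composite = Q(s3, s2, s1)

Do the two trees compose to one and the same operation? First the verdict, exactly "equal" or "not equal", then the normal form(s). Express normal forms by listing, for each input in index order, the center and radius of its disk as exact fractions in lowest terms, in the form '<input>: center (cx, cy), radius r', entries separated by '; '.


not equal — first s1: center (-1/24, 0), radius 1/60; s2: center (-1/24, -1/24), radius 1/72; s3: center (1/2, 0), radius 1/10, second s1: center (-1/2, 3/5), radius 1/60; s2: center (-1/2, 2/5), radius 1/50; s3: center (1/2, -1/2), radius 1/5

The first expression, normalized: s1: center (-1/24, 0), radius 1/60; s2: center (-1/24, -1/24), radius 1/72; s3: center (1/2, 0), radius 1/10
The second expression, normalized: s1: center (-1/2, 3/5), radius 1/60; s2: center (-1/2, 2/5), radius 1/50; s3: center (1/2, -1/2), radius 1/5
Different reductions; not equal.


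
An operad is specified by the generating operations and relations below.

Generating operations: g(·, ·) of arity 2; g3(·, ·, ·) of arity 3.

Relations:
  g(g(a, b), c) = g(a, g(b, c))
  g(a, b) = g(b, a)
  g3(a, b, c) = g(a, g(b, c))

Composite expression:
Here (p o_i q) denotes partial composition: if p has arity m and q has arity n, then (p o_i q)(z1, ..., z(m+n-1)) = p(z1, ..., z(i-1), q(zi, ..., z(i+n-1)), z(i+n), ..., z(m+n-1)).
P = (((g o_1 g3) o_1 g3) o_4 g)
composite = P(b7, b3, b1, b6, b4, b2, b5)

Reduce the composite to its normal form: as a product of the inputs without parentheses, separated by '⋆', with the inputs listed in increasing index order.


Reordering under g is free, so list the b-inputs canonically.
g3(b7, b3, b1) reduces to b7 ⋆ b3 ⋆ b1
g(b6, b4) reduces to b6 ⋆ b4
g3(g3(b7, b3, b1), g(b6, b4), b2) reduces to b7 ⋆ b3 ⋆ b1 ⋆ b6 ⋆ b4 ⋆ b2
g(g3(g3(b7, b3, b1), g(b6, b4), b2), b5) reduces to b7 ⋆ b3 ⋆ b1 ⋆ b6 ⋆ b4 ⋆ b2 ⋆ b5
putting the inputs in ascending order: b1 ⋆ b2 ⋆ b3 ⋆ b4 ⋆ b5 ⋆ b6 ⋆ b7

b1 ⋆ b2 ⋆ b3 ⋆ b4 ⋆ b5 ⋆ b6 ⋆ b7


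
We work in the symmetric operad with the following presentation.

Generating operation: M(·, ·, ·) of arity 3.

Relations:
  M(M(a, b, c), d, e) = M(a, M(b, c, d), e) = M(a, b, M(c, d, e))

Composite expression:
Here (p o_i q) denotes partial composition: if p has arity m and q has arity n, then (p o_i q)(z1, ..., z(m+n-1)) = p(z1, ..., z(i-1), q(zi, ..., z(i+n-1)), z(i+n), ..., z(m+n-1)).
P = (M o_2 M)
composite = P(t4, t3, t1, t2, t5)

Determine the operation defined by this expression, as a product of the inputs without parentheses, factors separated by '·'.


t4 · t3 · t1 · t2 · t5

Under associativity of M, the answer is the t's in reading order.
M(t3, t1, t2) unparenthesizes to t3 · t1 · t2
M(t4, M(t3, t1, t2), t5) unparenthesizes to t4 · t3 · t1 · t2 · t5


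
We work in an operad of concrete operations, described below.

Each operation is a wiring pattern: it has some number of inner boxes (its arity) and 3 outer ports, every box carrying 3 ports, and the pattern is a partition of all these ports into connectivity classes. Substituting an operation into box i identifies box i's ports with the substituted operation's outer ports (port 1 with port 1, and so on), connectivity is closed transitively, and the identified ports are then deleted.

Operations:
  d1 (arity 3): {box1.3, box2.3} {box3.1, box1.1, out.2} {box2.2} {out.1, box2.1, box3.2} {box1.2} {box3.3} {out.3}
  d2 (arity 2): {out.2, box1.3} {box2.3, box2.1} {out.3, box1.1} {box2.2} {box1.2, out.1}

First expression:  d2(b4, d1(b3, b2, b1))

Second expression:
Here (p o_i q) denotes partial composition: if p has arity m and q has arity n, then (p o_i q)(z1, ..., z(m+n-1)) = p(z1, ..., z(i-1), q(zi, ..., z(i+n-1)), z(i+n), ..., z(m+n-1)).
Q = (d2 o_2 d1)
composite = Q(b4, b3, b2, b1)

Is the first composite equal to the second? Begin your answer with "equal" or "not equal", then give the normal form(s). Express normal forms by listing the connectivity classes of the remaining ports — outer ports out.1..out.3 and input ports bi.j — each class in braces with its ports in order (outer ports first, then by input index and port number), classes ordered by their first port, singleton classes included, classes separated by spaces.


equal; both compose to {out.1, b4.2} {out.2, b4.3} {out.3, b4.1} {b1.1, b3.1} {b1.2, b2.1} {b1.3} {b2.2} {b2.3, b3.3} {b3.2}

The first expression, normalized: {out.1, b4.2} {out.2, b4.3} {out.3, b4.1} {b1.1, b3.1} {b1.2, b2.1} {b1.3} {b2.2} {b2.3, b3.3} {b3.2}
The second expression, normalized: {out.1, b4.2} {out.2, b4.3} {out.3, b4.1} {b1.1, b3.1} {b1.2, b2.1} {b1.3} {b2.2} {b2.3, b3.3} {b3.2}
The forms coincide; equal.


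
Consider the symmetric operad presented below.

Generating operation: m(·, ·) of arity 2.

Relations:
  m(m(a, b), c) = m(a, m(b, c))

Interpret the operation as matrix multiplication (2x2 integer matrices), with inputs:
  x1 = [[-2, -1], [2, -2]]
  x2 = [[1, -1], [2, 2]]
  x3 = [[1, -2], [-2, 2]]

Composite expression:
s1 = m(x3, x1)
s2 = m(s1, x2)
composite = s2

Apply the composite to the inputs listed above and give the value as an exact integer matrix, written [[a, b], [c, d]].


m(x3, x1) = [[-6, 3], [8, -2]]
m(m(x3, x1), x2) = [[0, 12], [4, -12]]

[[0, 12], [4, -12]]


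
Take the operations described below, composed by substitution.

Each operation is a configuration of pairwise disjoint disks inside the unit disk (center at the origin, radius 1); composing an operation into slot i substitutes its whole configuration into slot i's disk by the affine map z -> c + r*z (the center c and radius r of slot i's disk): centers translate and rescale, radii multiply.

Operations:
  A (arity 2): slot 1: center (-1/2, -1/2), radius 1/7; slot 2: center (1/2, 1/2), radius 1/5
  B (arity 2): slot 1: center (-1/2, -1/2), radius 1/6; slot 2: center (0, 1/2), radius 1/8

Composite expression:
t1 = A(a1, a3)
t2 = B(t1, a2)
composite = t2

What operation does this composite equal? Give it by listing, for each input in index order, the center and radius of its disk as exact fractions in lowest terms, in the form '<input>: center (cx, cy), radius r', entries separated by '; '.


a1: center (-7/12, -7/12), radius 1/42; a2: center (0, 1/2), radius 1/8; a3: center (-5/12, -5/12), radius 1/30

Only the slot chain above each a matters under B; compose those maps.
tracing a1 down its 2-map path: center (-7/12, -7/12), radius 1/42
tracing a3 down its 2-map path: center (-5/12, -5/12), radius 1/30
tracing a2 down its 1-map path: center (0, 1/2), radius 1/8


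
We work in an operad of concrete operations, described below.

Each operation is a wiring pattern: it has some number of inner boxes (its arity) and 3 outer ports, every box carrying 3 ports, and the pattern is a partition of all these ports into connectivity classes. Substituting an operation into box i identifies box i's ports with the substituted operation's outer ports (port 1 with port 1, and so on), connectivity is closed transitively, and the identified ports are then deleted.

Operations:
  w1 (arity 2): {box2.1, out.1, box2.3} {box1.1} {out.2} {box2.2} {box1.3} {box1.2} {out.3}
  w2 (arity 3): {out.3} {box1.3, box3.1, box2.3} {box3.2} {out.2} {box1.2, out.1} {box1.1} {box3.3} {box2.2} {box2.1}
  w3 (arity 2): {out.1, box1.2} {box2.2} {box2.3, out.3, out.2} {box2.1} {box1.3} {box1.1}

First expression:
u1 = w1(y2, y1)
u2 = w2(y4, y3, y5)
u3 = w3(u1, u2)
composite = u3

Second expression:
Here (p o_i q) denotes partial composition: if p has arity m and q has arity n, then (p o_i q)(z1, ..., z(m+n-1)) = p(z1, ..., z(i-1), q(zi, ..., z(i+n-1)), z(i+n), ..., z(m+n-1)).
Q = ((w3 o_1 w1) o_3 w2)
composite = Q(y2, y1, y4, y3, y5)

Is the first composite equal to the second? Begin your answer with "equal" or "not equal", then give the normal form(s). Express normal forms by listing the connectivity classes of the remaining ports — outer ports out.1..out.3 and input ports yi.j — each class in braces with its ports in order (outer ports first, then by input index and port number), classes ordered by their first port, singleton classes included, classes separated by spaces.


equal; both compose to {out.1} {out.2, out.3} {y1.1, y1.3} {y1.2} {y2.1} {y2.2} {y2.3} {y3.1} {y3.2} {y3.3, y4.3, y5.1} {y4.1} {y4.2} {y5.2} {y5.3}

The first composite normalizes to {out.1} {out.2, out.3} {y1.1, y1.3} {y1.2} {y2.1} {y2.2} {y2.3} {y3.1} {y3.2} {y3.3, y4.3, y5.1} {y4.1} {y4.2} {y5.2} {y5.3}
The second composite normalizes to {out.1} {out.2, out.3} {y1.1, y1.3} {y1.2} {y2.1} {y2.2} {y2.3} {y3.1} {y3.2} {y3.3, y4.3, y5.1} {y4.1} {y4.2} {y5.2} {y5.3}
One common form — equal.


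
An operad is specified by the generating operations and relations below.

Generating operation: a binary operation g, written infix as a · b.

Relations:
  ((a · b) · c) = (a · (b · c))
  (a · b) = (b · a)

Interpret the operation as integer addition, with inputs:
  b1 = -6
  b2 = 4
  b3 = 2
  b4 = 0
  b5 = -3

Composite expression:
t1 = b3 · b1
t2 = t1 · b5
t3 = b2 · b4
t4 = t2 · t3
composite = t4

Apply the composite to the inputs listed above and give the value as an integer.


-3

(b3 · b1) = -4
((b3 · b1) · b5) = -7
(b2 · b4) = 4
(((b3 · b1) · b5) · (b2 · b4)) = -3


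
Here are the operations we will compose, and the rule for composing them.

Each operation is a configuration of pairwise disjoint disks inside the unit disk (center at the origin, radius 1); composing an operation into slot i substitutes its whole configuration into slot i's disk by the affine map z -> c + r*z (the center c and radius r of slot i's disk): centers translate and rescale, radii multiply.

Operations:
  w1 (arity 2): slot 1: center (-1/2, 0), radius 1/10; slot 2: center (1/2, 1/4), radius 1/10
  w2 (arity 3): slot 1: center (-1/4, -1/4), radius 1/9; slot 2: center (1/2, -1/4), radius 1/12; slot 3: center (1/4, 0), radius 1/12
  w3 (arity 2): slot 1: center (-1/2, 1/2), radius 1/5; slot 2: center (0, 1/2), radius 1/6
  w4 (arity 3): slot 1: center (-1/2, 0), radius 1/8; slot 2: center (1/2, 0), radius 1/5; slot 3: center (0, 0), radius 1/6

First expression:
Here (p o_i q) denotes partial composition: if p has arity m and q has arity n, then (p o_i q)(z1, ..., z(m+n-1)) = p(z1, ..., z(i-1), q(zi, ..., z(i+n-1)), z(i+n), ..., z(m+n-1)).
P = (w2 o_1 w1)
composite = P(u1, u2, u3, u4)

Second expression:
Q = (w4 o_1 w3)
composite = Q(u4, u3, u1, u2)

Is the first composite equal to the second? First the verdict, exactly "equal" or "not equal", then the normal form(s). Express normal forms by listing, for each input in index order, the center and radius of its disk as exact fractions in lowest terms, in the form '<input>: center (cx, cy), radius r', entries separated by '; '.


not equal: they reduce to u1: center (-11/36, -1/4), radius 1/90; u2: center (-7/36, -2/9), radius 1/90; u3: center (1/2, -1/4), radius 1/12; u4: center (1/4, 0), radius 1/12 and u1: center (1/2, 0), radius 1/5; u2: center (0, 0), radius 1/6; u3: center (-1/2, 1/16), radius 1/48; u4: center (-9/16, 1/16), radius 1/40

Reducing the first expression gives u1: center (-11/36, -1/4), radius 1/90; u2: center (-7/36, -2/9), radius 1/90; u3: center (1/2, -1/4), radius 1/12; u4: center (1/4, 0), radius 1/12
Reducing the second expression gives u1: center (1/2, 0), radius 1/5; u2: center (0, 0), radius 1/6; u3: center (-1/2, 1/16), radius 1/48; u4: center (-9/16, 1/16), radius 1/40
They disagree, so not equal.


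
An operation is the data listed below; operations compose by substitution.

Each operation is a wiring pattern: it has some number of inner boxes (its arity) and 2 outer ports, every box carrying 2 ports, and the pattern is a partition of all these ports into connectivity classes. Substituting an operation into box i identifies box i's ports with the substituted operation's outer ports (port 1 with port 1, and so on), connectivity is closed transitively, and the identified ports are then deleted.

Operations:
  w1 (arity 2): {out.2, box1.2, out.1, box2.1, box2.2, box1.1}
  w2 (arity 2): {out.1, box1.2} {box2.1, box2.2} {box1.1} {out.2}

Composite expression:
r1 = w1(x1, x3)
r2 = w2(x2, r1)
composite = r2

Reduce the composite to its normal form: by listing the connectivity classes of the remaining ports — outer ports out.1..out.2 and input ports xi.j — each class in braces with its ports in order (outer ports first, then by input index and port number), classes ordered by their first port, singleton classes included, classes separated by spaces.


Reachability decides: close wires over w2-identified ports.
w1 over (x1, x3) gives {out.1, out.2, x1.1, x1.2, x3.1, x3.2}, out.j being that stage's outer ports
w2 over (x2, x1, x3) gives {out.1, x2.2} {out.2} {x1.1, x1.2, x3.1, x3.2} {x2.1}, out.j being that stage's outer ports

{out.1, x2.2} {out.2} {x1.1, x1.2, x3.1, x3.2} {x2.1}


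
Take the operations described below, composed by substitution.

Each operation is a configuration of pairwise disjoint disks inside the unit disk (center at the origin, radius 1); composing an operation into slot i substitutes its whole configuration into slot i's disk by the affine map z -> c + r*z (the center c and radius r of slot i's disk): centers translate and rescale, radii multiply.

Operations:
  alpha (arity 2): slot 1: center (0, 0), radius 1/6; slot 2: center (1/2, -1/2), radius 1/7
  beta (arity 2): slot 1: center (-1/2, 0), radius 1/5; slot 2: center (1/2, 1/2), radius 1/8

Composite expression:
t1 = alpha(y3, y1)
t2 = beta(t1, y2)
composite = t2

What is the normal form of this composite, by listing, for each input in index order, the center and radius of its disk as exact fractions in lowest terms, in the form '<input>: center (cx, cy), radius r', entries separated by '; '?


y1: center (-2/5, -1/10), radius 1/35; y2: center (1/2, 1/2), radius 1/8; y3: center (-1/2, 0), radius 1/30

Follow each y-input down from beta: c' goes to c + r*c', radius to r*r'.
tracing y3 down its 2-map path: center (-1/2, 0), radius 1/30
tracing y1 down its 2-map path: center (-2/5, -1/10), radius 1/35
tracing y2 down its 1-map path: center (1/2, 1/2), radius 1/8


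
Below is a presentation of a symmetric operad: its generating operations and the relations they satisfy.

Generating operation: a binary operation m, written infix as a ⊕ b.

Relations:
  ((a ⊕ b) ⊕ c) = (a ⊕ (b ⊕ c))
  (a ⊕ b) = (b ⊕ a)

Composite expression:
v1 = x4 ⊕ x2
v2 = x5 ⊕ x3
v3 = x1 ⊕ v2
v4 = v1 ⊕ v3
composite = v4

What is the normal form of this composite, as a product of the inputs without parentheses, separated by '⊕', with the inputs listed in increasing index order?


x1 ⊕ x2 ⊕ x3 ⊕ x4 ⊕ x5


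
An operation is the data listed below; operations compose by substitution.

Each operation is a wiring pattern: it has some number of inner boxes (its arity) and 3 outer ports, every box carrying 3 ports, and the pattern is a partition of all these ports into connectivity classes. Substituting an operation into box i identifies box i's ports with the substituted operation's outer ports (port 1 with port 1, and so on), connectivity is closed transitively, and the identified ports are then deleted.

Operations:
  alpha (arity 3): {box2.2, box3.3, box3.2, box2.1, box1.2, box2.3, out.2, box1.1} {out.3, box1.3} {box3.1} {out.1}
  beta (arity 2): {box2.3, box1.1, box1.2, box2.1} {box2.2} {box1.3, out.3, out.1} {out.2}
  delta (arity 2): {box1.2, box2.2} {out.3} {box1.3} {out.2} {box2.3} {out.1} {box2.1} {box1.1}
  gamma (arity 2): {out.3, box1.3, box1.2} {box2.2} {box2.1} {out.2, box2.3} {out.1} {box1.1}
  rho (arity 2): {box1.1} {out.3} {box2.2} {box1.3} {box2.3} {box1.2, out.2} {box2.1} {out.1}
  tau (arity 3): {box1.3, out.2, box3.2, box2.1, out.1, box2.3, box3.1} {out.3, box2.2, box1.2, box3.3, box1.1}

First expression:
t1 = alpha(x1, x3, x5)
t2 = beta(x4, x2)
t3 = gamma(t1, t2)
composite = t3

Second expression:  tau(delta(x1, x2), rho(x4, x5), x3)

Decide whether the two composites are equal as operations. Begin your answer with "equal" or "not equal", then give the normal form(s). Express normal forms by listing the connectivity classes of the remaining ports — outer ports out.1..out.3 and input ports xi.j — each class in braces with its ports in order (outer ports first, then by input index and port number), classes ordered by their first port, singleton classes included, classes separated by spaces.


not equal; the first gives {out.1} {out.2, x4.3} {out.3, x1.1, x1.2, x1.3, x3.1, x3.2, x3.3, x5.2, x5.3} {x2.1, x2.3, x4.1, x4.2} {x2.2} {x5.1} and the second {out.1, out.2, x3.1, x3.2} {out.3, x3.3, x4.2} {x1.1} {x1.2, x2.2} {x1.3} {x2.1} {x2.3} {x4.1} {x4.3} {x5.1} {x5.2} {x5.3}

The first composite normalizes to {out.1} {out.2, x4.3} {out.3, x1.1, x1.2, x1.3, x3.1, x3.2, x3.3, x5.2, x5.3} {x2.1, x2.3, x4.1, x4.2} {x2.2} {x5.1}
The second composite normalizes to {out.1, out.2, x3.1, x3.2} {out.3, x3.3, x4.2} {x1.1} {x1.2, x2.2} {x1.3} {x2.1} {x2.3} {x4.1} {x4.3} {x5.1} {x5.2} {x5.3}
The forms do not match — not equal.


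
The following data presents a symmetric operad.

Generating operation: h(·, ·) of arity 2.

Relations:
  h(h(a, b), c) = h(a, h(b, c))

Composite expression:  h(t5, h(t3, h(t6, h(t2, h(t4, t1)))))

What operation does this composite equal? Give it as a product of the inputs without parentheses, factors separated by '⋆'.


t5 ⋆ t3 ⋆ t6 ⋆ t2 ⋆ t4 ⋆ t1

The h-tree's shape is irrelevant; the t-reading-order decides.
h(t4, t1) spells out as t4 ⋆ t1
h(t2, h(t4, t1)) spells out as t2 ⋆ t4 ⋆ t1
h(t6, h(t2, h(t4, t1))) spells out as t6 ⋆ t2 ⋆ t4 ⋆ t1
h(t3, h(t6, h(t2, h(t4, t1)))) spells out as t3 ⋆ t6 ⋆ t2 ⋆ t4 ⋆ t1
h(t5, h(t3, h(t6, h(t2, h(t4, t1))))) spells out as t5 ⋆ t3 ⋆ t6 ⋆ t2 ⋆ t4 ⋆ t1
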